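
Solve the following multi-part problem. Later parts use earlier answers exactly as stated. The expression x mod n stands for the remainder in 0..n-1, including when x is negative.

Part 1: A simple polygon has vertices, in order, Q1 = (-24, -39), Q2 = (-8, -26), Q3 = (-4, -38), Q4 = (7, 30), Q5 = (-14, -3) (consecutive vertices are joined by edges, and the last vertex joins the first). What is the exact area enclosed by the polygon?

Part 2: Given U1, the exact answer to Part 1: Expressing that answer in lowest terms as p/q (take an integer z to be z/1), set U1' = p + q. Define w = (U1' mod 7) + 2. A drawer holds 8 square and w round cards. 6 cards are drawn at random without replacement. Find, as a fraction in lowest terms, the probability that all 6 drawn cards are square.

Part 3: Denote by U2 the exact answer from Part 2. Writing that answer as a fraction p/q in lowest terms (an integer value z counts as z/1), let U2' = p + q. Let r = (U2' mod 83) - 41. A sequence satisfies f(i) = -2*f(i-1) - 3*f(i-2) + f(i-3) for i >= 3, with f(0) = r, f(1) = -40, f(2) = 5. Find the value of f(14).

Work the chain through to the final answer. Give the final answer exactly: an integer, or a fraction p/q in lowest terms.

Part 1: cross terms: (-24*-26 - -8*-39)=312, (-8*-38 - -4*-26)=200, (-4*30 - 7*-38)=146, (7*-3 - -14*30)=399, (-14*-39 - -24*-3)=474; twice the area = |1531| = 1531; area = 1531/2; answer 1531/2
Part 2: U1 = 1531/2; threaded value p + q = 1533; w = 2; total draws C(10,6) = 210; favorable C(8,6) = 28; P = 2/15; answer 2/15
Part 3: U2 = 2/15; threaded value p + q = 17; r = -24; f(3) = -2*(5) - 3*(-40) + 1*(-24) = 86; iterating: f(3)=86, f(4)=-227, f(5)=201, f(6)=365, f(7)=-1560, f(8)=2226, f(9)=593, f(10)=-9424, f(11)=19295, f(12)=-9725, f(13)=-47859, f(14)=144188; answer 144188

144188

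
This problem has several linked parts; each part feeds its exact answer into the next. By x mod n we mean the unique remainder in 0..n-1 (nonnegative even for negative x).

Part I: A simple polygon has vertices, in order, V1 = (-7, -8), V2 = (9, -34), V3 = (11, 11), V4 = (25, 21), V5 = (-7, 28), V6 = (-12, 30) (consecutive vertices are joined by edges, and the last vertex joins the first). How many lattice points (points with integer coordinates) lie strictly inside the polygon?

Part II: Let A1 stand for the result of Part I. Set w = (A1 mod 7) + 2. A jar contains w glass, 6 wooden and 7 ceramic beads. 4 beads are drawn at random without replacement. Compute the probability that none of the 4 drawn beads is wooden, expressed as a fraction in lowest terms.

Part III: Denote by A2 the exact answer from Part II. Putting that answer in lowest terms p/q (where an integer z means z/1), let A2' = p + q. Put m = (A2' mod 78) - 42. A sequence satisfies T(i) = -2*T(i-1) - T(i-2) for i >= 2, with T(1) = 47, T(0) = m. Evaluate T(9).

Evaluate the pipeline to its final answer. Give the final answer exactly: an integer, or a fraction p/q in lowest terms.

679

Part I: cross terms: (-7*-34 - 9*-8)=310, (9*11 - 11*-34)=473, (11*21 - 25*11)=-44, (25*28 - -7*21)=847, (-7*30 - -12*28)=126, (-12*-8 - -7*30)=306; twice the area = |2018| = 2018; area = 1009; boundary points = 2 + 1 + 2 + 1 + 1 + 1 = 8; strictly interior points = area - boundary/2 + 1 = 1006; answer 1006
Part II: A1 = 1006; w = 7; total draws C(20,4) = 4845; favorable C(14,4) = 1001; P = 1001/4845; answer 1001/4845
Part III: A2 = 1001/4845; threaded value p + q = 5846; m = 32; T(2) = -2*(47) - 1*(32) = -126; iterating: T(2)=-126, T(3)=205, T(4)=-284, T(5)=363, T(6)=-442, T(7)=521, T(8)=-600, T(9)=679; answer 679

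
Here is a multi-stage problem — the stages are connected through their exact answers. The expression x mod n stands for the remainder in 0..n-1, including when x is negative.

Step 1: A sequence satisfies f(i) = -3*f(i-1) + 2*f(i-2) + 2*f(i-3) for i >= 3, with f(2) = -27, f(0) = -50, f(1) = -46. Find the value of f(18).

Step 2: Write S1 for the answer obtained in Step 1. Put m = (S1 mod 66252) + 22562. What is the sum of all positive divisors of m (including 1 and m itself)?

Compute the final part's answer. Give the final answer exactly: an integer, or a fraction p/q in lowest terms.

Step 1: f(3) = -3*(-27) + 2*(-46) + 2*(-50) = -111; iterating: f(3)=-111, f(4)=187, f(5)=-837, f(6)=2663, f(7)=-9289, f(8)=31519, f(9)=-107809, f(10)=367887, f(11)=-1256241, f(12)=4288879, f(13)=-14643345, f(14)=49995311, f(15)=-170694865, f(16)=582788527, f(17)=-1989764689, f(18)=6793481391; answer 6793481391
Step 2: S1 = 6793481391; m = 23873; 23873 is prime, so its only divisors are 1 and 23873; sigma = 1 + 23873 = 23874; answer 23874

23874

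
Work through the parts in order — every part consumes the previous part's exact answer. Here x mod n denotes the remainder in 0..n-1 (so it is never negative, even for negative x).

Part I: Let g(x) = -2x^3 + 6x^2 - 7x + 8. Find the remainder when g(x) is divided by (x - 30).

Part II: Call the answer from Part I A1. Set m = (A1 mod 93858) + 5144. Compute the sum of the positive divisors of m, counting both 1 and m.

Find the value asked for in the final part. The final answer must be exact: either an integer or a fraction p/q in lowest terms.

Part I: remainder = value at the root: -2*(30)^3 + 6*(30)^2 - 7*(30)^1 + 8 = (-54000) + (5400) + (-210) + (8) = -48802; answer -48802
Part II: A1 = -48802; m = 50200; 50200 = 2^3 * 5^2 * 251; sigma = (1 + 2 + 4 + 8) * (1 + 5 + 25) * (1 + 251) = 15 * 31 * 252 = 117180; answer 117180

117180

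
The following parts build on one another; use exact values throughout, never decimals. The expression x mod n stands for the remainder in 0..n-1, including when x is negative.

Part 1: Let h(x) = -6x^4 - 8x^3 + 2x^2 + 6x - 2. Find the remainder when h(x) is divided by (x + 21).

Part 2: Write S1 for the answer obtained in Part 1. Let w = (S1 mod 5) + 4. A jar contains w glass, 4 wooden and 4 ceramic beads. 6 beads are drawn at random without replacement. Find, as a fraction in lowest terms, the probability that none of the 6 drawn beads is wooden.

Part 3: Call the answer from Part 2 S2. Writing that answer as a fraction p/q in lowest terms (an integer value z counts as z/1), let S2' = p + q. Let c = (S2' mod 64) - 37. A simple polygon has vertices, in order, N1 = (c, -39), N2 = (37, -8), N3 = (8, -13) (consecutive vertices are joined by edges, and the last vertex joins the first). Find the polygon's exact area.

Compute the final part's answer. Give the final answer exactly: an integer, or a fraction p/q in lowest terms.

Part 1: remainder = value at the root: -6*(-21)^4 - 8*(-21)^3 + 2*(-21)^2 + 6*(-21)^1 - 2 = (-1166886) + (74088) + (882) + (-126) + (-2) = -1092044; answer -1092044
Part 2: S1 = -1092044; w = 5; total draws C(13,6) = 1716; favorable C(9,6) = 84; P = 7/143; answer 7/143
Part 3: S2 = 7/143; threaded value p + q = 150; c = -15; cross terms: (-15*-8 - 37*-39)=1563, (37*-13 - 8*-8)=-417, (8*-39 - -15*-13)=-507; twice the area = |639| = 639; area = 639/2; answer 639/2

639/2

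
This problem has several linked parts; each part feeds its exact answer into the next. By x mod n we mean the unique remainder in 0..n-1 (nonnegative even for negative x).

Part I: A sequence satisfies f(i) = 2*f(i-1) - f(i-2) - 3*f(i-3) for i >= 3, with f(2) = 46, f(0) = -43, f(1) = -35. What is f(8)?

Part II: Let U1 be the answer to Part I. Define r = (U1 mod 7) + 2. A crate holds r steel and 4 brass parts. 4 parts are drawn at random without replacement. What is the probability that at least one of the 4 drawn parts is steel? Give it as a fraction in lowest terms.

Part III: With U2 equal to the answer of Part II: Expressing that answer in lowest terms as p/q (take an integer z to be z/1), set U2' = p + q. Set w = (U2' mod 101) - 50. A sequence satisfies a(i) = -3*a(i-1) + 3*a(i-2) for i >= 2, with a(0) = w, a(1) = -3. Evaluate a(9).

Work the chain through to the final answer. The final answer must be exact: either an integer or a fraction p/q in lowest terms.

Part I: f(3) = 2*(46) - 1*(-35) - 3*(-43) = 256; iterating: f(3)=256, f(4)=571, f(5)=748, f(6)=157, f(7)=-2147, f(8)=-6695; answer -6695
Part II: U1 = -6695; r = 6; total draws C(10,4) = 210; complement C(4,4) = 1; favorable 210 - 1 = 209; P = 209/210; answer 209/210
Part III: U2 = 209/210; threaded value p + q = 419; w = -35; a(2) = -3*(-3) + 3*(-35) = -96; iterating: a(2)=-96, a(3)=279, a(4)=-1125, a(5)=4212, a(6)=-16011, a(7)=60669, a(8)=-230040, a(9)=872127; answer 872127

872127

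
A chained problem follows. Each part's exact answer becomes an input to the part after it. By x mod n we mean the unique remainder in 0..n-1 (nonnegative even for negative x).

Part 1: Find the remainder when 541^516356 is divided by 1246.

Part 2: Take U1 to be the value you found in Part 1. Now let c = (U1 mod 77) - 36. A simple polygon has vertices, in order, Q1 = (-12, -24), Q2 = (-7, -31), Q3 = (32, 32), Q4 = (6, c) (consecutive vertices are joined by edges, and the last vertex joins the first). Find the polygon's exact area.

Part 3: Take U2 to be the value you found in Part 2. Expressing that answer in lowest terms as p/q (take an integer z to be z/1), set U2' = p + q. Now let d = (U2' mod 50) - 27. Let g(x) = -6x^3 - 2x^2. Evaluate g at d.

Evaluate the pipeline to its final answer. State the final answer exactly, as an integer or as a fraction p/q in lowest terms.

Part 1: squarings mod 1246: 541^1=541, 541^2=1117, 541^4=443, 541^8=627, 541^16=639, 541^32=879, 541^64=121, 541^128=935, 541^256=779, 541^512=39, 541^1024=275, 541^2048=865, 541^4096=625, 541^8192=627, 541^16384=639, 541^32768=879, 541^65536=121, 541^131072=935, 541^262144=779; 541^516356 = 541^4 * 541^256 * 541^8192 * 541^16384 * 541^32768 * 541^65536 * 541^131072 * 541^262144 = 963 (mod 1246); answer 963
Part 2: U1 = 963; c = 3; cross terms: (-12*-31 - -7*-24)=204, (-7*32 - 32*-31)=768, (32*3 - 6*32)=-96, (6*-24 - -12*3)=-108; twice the area = |768| = 768; area = 384; answer 384
Part 3: U2 = 384; threaded value p + q = 385; d = 8; -6*(8)^3 - 2*(8)^2 = (-3072) + (-128) = -3200; answer -3200

-3200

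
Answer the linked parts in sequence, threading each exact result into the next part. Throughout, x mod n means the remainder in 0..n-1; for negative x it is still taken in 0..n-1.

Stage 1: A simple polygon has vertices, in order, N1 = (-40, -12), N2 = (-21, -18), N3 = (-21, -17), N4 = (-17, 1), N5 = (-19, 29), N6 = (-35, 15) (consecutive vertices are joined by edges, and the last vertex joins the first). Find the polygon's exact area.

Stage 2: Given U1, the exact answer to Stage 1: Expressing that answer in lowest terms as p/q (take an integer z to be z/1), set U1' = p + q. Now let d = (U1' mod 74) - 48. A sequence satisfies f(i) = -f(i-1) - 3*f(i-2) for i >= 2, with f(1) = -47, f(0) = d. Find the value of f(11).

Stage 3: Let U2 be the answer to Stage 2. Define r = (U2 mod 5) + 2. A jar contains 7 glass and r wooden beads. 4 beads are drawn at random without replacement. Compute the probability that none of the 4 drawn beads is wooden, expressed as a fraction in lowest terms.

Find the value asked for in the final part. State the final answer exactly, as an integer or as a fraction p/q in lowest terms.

Stage 1: cross terms: (-40*-18 - -21*-12)=468, (-21*-17 - -21*-18)=-21, (-21*1 - -17*-17)=-310, (-17*29 - -19*1)=-474, (-19*15 - -35*29)=730, (-35*-12 - -40*15)=1020; twice the area = |1413| = 1413; area = 1413/2; answer 1413/2
Stage 2: U1 = 1413/2; threaded value p + q = 1415; d = -39; f(2) = -1*(-47) - 3*(-39) = 164; iterating: f(2)=164, f(3)=-23, f(4)=-469, f(5)=538, f(6)=869, f(7)=-2483, f(8)=-124, f(9)=7573, f(10)=-7201, f(11)=-15518; answer -15518
Stage 3: U2 = -15518; r = 4; total draws C(11,4) = 330; favorable C(7,4) = 35; P = 7/66; answer 7/66

7/66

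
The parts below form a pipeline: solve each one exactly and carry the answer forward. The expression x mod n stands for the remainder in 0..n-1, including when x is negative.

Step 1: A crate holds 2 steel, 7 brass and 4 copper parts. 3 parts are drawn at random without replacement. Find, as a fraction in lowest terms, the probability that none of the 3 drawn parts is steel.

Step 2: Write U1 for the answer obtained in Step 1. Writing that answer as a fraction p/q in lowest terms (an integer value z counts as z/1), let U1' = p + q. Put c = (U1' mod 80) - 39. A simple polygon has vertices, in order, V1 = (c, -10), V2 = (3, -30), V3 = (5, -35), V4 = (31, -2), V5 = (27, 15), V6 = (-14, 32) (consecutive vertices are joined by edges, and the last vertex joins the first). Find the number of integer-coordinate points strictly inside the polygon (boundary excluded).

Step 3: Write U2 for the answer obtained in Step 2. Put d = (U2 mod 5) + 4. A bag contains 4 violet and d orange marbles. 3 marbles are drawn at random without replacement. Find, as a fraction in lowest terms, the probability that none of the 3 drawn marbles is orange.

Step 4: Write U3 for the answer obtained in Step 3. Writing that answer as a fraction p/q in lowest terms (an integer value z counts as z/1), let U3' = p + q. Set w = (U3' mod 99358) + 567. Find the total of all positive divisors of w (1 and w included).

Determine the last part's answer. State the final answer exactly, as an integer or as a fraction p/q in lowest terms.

1008

Step 1: total draws C(13,3) = 286; favorable C(11,3) = 165; P = 15/26; answer 15/26
Step 2: U1 = 15/26; threaded value p + q = 41; c = 2; cross terms: (2*-30 - 3*-10)=-30, (3*-35 - 5*-30)=45, (5*-2 - 31*-35)=1075, (31*15 - 27*-2)=519, (27*32 - -14*15)=1074, (-14*-10 - 2*32)=76; twice the area = |2759| = 2759; area = 2759/2; boundary points = 1 + 1 + 1 + 1 + 1 + 2 = 7; strictly interior points = area - boundary/2 + 1 = 1377; answer 1377
Step 3: U2 = 1377; d = 6; total draws C(10,3) = 120; favorable C(4,3) = 4; P = 1/30; answer 1/30
Step 4: U3 = 1/30; threaded value p + q = 31; w = 598; 598 = 2 * 13 * 23; sigma = (1 + 2) * (1 + 13) * (1 + 23) = 3 * 14 * 24 = 1008; answer 1008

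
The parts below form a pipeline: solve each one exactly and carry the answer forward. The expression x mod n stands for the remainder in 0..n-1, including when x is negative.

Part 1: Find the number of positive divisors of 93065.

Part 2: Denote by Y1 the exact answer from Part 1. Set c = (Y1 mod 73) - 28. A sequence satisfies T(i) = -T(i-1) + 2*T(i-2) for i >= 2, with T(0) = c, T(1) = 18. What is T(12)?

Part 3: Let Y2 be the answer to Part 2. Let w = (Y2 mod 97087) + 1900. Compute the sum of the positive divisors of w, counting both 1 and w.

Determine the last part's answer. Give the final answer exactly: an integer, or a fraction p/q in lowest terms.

68042

Part 1: 93065 = 5 * 7 * 2659; number of divisors = (1+1) * (1+1) * (1+1) = 8; answer 8
Part 2: Y1 = 8; c = -20; T(2) = -1*(18) + 2*(-20) = -58; iterating: T(2)=-58, T(3)=94, T(4)=-210, T(5)=398, T(6)=-818, T(7)=1614, T(8)=-3250, T(9)=6478, T(10)=-12978, T(11)=25934, T(12)=-51890; answer -51890
Part 3: Y2 = -51890; w = 47097; 47097 = 3^2 * 5233; sigma = (1 + 3 + 9) * (1 + 5233) = 13 * 5234 = 68042; answer 68042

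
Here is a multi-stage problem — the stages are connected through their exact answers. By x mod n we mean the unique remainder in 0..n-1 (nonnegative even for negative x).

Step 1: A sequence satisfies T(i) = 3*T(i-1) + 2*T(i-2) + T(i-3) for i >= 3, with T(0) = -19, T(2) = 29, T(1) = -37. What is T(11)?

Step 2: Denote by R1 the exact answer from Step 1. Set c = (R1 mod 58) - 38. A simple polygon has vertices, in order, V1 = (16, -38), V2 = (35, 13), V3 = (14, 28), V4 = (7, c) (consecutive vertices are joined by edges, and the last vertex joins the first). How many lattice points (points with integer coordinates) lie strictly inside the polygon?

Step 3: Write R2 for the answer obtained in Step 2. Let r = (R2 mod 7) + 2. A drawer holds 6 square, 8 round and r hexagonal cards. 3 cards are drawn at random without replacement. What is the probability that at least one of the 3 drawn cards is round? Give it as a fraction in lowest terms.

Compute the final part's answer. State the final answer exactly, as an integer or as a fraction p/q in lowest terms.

Step 1: T(3) = 3*(29) + 2*(-37) + 1*(-19) = -6; iterating: T(3)=-6, T(4)=3, T(5)=26, T(6)=78, T(7)=289, T(8)=1049, T(9)=3803, T(10)=13796, T(11)=50043; answer 50043
Step 2: R1 = 50043; c = 9; cross terms: (16*13 - 35*-38)=1538, (35*28 - 14*13)=798, (14*9 - 7*28)=-70, (7*-38 - 16*9)=-410; twice the area = |1856| = 1856; area = 928; boundary points = 1 + 3 + 1 + 1 = 6; strictly interior points = area - boundary/2 + 1 = 926; answer 926
Step 3: R2 = 926; r = 4; total draws C(18,3) = 816; complement C(10,3) = 120; favorable 816 - 120 = 696; P = 29/34; answer 29/34

29/34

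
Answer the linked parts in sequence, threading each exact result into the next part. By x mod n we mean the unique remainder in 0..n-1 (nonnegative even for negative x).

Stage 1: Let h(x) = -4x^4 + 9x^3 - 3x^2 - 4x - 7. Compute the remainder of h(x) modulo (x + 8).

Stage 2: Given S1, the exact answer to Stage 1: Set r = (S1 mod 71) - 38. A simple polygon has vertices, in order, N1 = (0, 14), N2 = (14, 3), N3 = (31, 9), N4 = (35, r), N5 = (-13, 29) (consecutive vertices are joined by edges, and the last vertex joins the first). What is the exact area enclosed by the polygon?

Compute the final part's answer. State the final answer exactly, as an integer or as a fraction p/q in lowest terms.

Stage 1: remainder = value at the root: -4*(-8)^4 + 9*(-8)^3 - 3*(-8)^2 - 4*(-8)^1 - 7 = (-16384) + (-4608) + (-192) + (32) + (-7) = -21159; answer -21159
Stage 2: S1 = -21159; r = 32; cross terms: (0*3 - 14*14)=-196, (14*9 - 31*3)=33, (31*32 - 35*9)=677, (35*29 - -13*32)=1431, (-13*14 - 0*29)=-182; twice the area = |1763| = 1763; area = 1763/2; answer 1763/2

1763/2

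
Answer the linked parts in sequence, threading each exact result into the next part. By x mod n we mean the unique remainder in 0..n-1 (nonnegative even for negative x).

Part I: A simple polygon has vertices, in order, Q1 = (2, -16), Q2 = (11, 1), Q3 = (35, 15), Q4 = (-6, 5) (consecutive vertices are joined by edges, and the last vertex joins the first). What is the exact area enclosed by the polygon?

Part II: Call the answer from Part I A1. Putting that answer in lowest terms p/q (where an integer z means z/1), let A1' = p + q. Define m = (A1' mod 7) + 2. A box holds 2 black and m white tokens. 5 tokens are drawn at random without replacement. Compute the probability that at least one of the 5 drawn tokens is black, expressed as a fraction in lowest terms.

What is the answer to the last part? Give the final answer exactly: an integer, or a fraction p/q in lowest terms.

Part I: cross terms: (2*1 - 11*-16)=178, (11*15 - 35*1)=130, (35*5 - -6*15)=265, (-6*-16 - 2*5)=86; twice the area = |659| = 659; area = 659/2; answer 659/2
Part II: A1 = 659/2; threaded value p + q = 661; m = 5; total draws C(7,5) = 21; complement C(5,5) = 1; favorable 21 - 1 = 20; P = 20/21; answer 20/21

20/21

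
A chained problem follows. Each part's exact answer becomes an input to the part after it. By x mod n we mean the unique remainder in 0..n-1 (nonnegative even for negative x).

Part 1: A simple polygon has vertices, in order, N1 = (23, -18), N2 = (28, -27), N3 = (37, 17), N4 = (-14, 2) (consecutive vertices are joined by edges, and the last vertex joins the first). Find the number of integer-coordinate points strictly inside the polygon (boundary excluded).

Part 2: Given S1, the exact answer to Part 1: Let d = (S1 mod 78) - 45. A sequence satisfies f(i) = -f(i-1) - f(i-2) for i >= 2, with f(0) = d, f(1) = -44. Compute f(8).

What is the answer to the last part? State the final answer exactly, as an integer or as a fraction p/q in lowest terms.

89

Part 1: cross terms: (23*-27 - 28*-18)=-117, (28*17 - 37*-27)=1475, (37*2 - -14*17)=312, (-14*-18 - 23*2)=206; twice the area = |1876| = 1876; area = 938; boundary points = 1 + 1 + 3 + 1 = 6; strictly interior points = area - boundary/2 + 1 = 936; answer 936
Part 2: S1 = 936; d = -45; f(2) = -1*(-44) - 1*(-45) = 89; iterating: f(2)=89, f(3)=-45, f(4)=-44, f(5)=89, f(6)=-45, f(7)=-44, f(8)=89; answer 89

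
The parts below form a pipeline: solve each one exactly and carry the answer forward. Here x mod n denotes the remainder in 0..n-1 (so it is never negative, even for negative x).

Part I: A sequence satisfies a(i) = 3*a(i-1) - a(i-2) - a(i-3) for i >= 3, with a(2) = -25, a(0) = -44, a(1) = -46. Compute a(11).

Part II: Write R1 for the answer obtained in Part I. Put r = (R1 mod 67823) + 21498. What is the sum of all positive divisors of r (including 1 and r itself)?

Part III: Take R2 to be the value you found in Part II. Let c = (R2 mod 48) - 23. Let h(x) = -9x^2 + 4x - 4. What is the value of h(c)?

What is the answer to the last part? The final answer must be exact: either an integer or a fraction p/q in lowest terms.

-1137

Part I: a(3) = 3*(-25) - 1*(-46) - 1*(-44) = 15; iterating: a(3)=15, a(4)=116, a(5)=358, a(6)=943, a(7)=2355, a(8)=5764, a(9)=13994, a(10)=33863, a(11)=81831; answer 81831
Part II: R1 = 81831; r = 35506; 35506 = 2 * 41 * 433; sigma = (1 + 2) * (1 + 41) * (1 + 433) = 3 * 42 * 434 = 54684; answer 54684
Part III: R2 = 54684; c = -11; -9*(-11)^2 + 4*(-11)^1 - 4 = (-1089) + (-44) + (-4) = -1137; answer -1137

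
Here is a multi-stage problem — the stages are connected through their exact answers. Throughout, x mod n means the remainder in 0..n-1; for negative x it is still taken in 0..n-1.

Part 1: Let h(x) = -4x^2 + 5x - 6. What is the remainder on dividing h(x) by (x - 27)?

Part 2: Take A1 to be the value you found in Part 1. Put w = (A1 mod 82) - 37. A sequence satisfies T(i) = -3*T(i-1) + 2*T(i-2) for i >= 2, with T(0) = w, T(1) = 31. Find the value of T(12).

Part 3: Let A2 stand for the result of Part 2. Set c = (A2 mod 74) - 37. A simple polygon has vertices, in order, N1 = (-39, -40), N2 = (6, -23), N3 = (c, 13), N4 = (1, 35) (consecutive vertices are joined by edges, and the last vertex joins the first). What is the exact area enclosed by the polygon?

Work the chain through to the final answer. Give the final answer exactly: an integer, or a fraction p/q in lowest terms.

4615/2

Part 1: remainder = value at the root: -4*(27)^2 + 5*(27)^1 - 6 = (-2916) + (135) + (-6) = -2787; answer -2787
Part 2: A1 = -2787; w = -36; T(2) = -3*(31) + 2*(-36) = -165; iterating: T(2)=-165, T(3)=557, T(4)=-2001, T(5)=7117, T(6)=-25353, T(7)=90293, T(8)=-321585, T(9)=1145341, T(10)=-4079193, T(11)=14528261, T(12)=-51743169; answer -51743169
Part 3: A2 = -51743169; c = 36; cross terms: (-39*-23 - 6*-40)=1137, (6*13 - 36*-23)=906, (36*35 - 1*13)=1247, (1*-40 - -39*35)=1325; twice the area = |4615| = 4615; area = 4615/2; answer 4615/2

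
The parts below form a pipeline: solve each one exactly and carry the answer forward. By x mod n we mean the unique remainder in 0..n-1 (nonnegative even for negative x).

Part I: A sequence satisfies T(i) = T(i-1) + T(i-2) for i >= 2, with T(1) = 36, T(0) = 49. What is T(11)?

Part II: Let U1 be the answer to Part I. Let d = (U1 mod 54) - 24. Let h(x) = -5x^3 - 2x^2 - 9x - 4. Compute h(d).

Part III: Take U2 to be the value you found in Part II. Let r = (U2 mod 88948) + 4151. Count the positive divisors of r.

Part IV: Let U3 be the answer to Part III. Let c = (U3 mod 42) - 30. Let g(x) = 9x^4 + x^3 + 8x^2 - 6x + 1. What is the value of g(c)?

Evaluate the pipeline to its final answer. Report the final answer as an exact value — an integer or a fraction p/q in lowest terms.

Part I: T(2) = 1*(36) + 1*(49) = 85; iterating: T(2)=85, T(3)=121, T(4)=206, T(5)=327, T(6)=533, T(7)=860, T(8)=1393, T(9)=2253, T(10)=3646, T(11)=5899; answer 5899
Part II: U1 = 5899; d = -11; -5*(-11)^3 - 2*(-11)^2 - 9*(-11)^1 - 4 = (6655) + (-242) + (99) + (-4) = 6508; answer 6508
Part III: U2 = 6508; r = 10659; 10659 = 3 * 11 * 17 * 19; number of divisors = (1+1) * (1+1) * (1+1) * (1+1) = 16; answer 16
Part IV: U3 = 16; c = -14; 9*(-14)^4 + 1*(-14)^3 + 8*(-14)^2 - 6*(-14)^1 + 1 = (345744) + (-2744) + (1568) + (84) + (1) = 344653; answer 344653

344653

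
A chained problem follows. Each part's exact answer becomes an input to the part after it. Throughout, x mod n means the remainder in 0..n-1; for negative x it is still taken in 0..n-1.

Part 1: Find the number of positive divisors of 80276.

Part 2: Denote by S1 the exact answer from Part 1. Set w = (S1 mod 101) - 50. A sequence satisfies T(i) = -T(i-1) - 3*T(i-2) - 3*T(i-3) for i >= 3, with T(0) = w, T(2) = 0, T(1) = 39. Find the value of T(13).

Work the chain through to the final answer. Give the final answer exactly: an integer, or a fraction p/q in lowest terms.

Part 1: 80276 = 2^2 * 7 * 47 * 61; number of divisors = (2+1) * (1+1) * (1+1) * (1+1) = 24; answer 24
Part 2: S1 = 24; w = -26; T(3) = -1*(0) - 3*(39) - 3*(-26) = -39; iterating: T(3)=-39, T(4)=-78, T(5)=195, T(6)=156, T(7)=-507, T(8)=-546, T(9)=1599, T(10)=1560, T(11)=-4719, T(12)=-4758, T(13)=14235; answer 14235

14235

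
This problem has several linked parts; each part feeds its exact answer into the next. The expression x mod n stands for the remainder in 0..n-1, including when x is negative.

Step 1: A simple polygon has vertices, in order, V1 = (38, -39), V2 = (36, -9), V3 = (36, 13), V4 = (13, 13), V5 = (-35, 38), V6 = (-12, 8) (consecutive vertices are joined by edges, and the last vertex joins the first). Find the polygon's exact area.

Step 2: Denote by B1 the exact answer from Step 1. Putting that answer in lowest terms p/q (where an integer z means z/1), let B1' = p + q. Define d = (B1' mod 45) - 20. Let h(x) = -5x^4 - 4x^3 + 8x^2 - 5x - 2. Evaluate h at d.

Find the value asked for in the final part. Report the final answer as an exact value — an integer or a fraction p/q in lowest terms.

Step 1: cross terms: (38*-9 - 36*-39)=1062, (36*13 - 36*-9)=792, (36*13 - 13*13)=299, (13*38 - -35*13)=949, (-35*8 - -12*38)=176, (-12*-39 - 38*8)=164; twice the area = |3442| = 3442; area = 1721; answer 1721
Step 2: B1 = 1721; threaded value p + q = 1722; d = -8; -5*(-8)^4 - 4*(-8)^3 + 8*(-8)^2 - 5*(-8)^1 - 2 = (-20480) + (2048) + (512) + (40) + (-2) = -17882; answer -17882

-17882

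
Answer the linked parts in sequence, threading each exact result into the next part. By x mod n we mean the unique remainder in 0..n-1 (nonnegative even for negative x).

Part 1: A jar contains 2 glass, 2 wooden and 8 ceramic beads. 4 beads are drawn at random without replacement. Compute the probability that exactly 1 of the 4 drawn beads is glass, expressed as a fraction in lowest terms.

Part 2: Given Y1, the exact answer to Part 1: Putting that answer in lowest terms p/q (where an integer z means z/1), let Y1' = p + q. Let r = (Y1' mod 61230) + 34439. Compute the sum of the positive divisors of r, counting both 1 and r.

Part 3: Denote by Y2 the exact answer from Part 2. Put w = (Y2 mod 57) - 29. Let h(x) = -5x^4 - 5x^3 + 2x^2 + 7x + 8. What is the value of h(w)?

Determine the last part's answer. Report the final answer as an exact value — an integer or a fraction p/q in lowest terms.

Part 1: total draws C(12,4) = 495; favorable C(2,1)*C(10,3) = 240; P = 16/33; answer 16/33
Part 2: Y1 = 16/33; threaded value p + q = 49; r = 34488; 34488 = 2^3 * 3^2 * 479; sigma = (1 + 2 + 4 + 8) * (1 + 3 + 9) * (1 + 479) = 15 * 13 * 480 = 93600; answer 93600
Part 3: Y2 = 93600; w = -23; -5*(-23)^4 - 5*(-23)^3 + 2*(-23)^2 + 7*(-23)^1 + 8 = (-1399205) + (60835) + (1058) + (-161) + (8) = -1337465; answer -1337465

-1337465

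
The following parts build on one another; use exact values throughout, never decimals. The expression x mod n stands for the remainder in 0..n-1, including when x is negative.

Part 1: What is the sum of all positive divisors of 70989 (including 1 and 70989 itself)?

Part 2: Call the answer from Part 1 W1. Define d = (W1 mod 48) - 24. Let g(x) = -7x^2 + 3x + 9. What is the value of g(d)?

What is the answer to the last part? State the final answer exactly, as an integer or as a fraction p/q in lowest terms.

-4095

Part 1: 70989 = 3 * 23663; sigma = (1 + 3) * (1 + 23663) = 4 * 23664 = 94656; answer 94656
Part 2: W1 = 94656; d = -24; -7*(-24)^2 + 3*(-24)^1 + 9 = (-4032) + (-72) + (9) = -4095; answer -4095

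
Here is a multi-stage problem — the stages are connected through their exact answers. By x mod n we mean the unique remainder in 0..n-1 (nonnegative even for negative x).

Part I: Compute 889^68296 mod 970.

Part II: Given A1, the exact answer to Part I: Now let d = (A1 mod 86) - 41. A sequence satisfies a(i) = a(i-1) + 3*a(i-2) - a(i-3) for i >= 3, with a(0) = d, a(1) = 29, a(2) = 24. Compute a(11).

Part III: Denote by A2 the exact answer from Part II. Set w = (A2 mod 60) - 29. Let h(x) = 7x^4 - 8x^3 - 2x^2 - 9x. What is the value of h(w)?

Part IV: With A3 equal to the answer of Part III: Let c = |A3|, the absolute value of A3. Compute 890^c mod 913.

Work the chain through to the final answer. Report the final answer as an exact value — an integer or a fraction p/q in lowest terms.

Part I: squarings mod 970: 889^1=889, 889^2=741, 889^4=61, 889^8=811, 889^16=61, 889^32=811, 889^64=61, 889^128=811, 889^256=61, 889^512=811, 889^1024=61, 889^2048=811, 889^4096=61, 889^8192=811, 889^16384=61, 889^32768=811, 889^65536=61; 889^68296 = 889^8 * 889^64 * 889^128 * 889^512 * 889^2048 * 889^65536 = 61 (mod 970); answer 61
Part II: A1 = 61; d = 20; a(3) = 1*(24) + 3*(29) - 1*(20) = 91; iterating: a(3)=91, a(4)=134, a(5)=383, a(6)=694, a(7)=1709, a(8)=3408, a(9)=7841, a(10)=16356, a(11)=36471; answer 36471
Part III: A2 = 36471; w = 22; 7*(22)^4 - 8*(22)^3 - 2*(22)^2 - 9*(22)^1 = (1639792) + (-85184) + (-968) + (-198) = 1553442; answer 1553442
Part IV: A3 = 1553442; c = 1553442; squarings mod 913: 890^1=890, 890^2=529, 890^4=463, 890^8=727, 890^16=815, 890^32=474, 890^64=78, 890^128=606, 890^256=210, 890^512=276, 890^1024=397, 890^2048=573, 890^4096=562, 890^8192=859, 890^16384=177, 890^32768=287, 890^65536=199, 890^131072=342, 890^262144=100, 890^524288=870, 890^1048576=23; 890^1553442 = 890^2 * 890^32 * 890^1024 * 890^4096 * 890^8192 * 890^32768 * 890^65536 * 890^131072 * 890^262144 * 890^1048576 = 584 (mod 913); answer 584

584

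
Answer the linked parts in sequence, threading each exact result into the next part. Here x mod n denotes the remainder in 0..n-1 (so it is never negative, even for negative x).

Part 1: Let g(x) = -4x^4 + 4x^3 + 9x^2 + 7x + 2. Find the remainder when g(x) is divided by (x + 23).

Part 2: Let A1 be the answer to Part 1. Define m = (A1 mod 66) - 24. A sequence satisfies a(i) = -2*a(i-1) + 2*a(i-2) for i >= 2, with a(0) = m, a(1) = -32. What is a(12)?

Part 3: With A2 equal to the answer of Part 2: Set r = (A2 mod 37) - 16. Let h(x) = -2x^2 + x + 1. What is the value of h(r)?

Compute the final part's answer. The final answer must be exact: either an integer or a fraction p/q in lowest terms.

-527

Part 1: remainder = value at the root: -4*(-23)^4 + 4*(-23)^3 + 9*(-23)^2 + 7*(-23)^1 + 2 = (-1119364) + (-48668) + (4761) + (-161) + (2) = -1163430; answer -1163430
Part 2: A1 = -1163430; m = -6; a(2) = -2*(-32) + 2*(-6) = 52; iterating: a(2)=52, a(3)=-168, a(4)=440, a(5)=-1216, a(6)=3312, a(7)=-9056, a(8)=24736, a(9)=-67584, a(10)=184640, a(11)=-504448, a(12)=1378176; answer 1378176
Part 3: A2 = 1378176; r = -16; -2*(-16)^2 + 1*(-16)^1 + 1 = (-512) + (-16) + (1) = -527; answer -527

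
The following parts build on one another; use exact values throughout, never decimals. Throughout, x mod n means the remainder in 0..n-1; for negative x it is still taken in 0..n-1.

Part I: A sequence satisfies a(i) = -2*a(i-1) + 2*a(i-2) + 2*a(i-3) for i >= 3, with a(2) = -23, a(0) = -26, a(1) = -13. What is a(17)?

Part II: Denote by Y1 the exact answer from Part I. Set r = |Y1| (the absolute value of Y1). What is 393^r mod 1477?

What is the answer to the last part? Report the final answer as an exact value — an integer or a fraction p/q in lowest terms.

Part I: a(3) = -2*(-23) + 2*(-13) + 2*(-26) = -32; iterating: a(3)=-32, a(4)=-8, a(5)=-94, a(6)=108, a(7)=-420, a(8)=868, a(9)=-2360, a(10)=5616, a(11)=-14216, a(12)=34944, a(13)=-87088, a(14)=215632, a(15)=-535552, a(16)=1328192, a(17)=-3296224; answer -3296224
Part II: Y1 = -3296224; r = 3296224; squarings mod 1477: 393^1=393, 393^2=841, 393^4=1275, 393^8=925, 393^16=442, 393^32=400, 393^64=484, 393^128=890, 393^256=428, 393^512=36, 393^1024=1296, 393^2048=267, 393^4096=393, 393^8192=841, 393^16384=1275, 393^32768=925, 393^65536=442, 393^131072=400, 393^262144=484, 393^524288=890, 393^1048576=428, 393^2097152=36; 393^3296224 = 393^32 * 393^64 * 393^128 * 393^256 * 393^512 * 393^2048 * 393^16384 * 393^131072 * 393^1048576 * 393^2097152 = 484 (mod 1477); answer 484

484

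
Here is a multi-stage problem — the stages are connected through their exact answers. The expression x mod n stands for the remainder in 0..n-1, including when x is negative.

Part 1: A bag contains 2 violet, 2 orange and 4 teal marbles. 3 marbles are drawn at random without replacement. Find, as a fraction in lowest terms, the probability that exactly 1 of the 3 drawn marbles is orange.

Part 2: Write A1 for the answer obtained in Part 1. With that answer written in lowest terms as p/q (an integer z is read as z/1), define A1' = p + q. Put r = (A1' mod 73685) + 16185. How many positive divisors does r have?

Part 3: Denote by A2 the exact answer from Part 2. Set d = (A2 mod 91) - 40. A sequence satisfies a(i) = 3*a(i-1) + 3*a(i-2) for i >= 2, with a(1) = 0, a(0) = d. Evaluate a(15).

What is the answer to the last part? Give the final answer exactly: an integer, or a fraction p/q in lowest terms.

-2821663026

Part 1: total draws C(8,3) = 56; favorable C(2,1)*C(6,2) = 30; P = 15/28; answer 15/28
Part 2: A1 = 15/28; threaded value p + q = 43; r = 16228; 16228 = 2^2 * 4057; number of divisors = (2+1) * (1+1) = 6; answer 6
Part 3: A2 = 6; d = -34; a(2) = 3*(0) + 3*(-34) = -102; iterating: a(2)=-102, a(3)=-306, a(4)=-1224, a(5)=-4590, a(6)=-17442, a(7)=-66096, a(8)=-250614, a(9)=-950130, a(10)=-3602232, a(11)=-13657086, a(12)=-51777954, a(13)=-196305120, a(14)=-744249222, a(15)=-2821663026; answer -2821663026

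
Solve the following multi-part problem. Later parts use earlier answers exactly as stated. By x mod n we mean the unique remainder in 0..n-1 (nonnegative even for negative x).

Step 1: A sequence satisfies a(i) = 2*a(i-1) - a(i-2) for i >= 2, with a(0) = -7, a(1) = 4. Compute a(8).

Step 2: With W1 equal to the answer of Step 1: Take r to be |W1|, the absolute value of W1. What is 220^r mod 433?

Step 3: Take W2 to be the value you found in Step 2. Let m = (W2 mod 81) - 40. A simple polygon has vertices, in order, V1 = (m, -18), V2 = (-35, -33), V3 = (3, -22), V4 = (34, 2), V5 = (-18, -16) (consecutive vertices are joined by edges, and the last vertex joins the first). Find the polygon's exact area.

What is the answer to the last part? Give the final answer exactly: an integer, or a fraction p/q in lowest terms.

Step 1: a(2) = 2*(4) - 1*(-7) = 15; iterating: a(2)=15, a(3)=26, a(4)=37, a(5)=48, a(6)=59, a(7)=70, a(8)=81; answer 81
Step 2: W1 = 81; r = 81; squarings mod 433: 220^1=220, 220^2=337, 220^4=123, 220^8=407, 220^16=243, 220^32=161, 220^64=374; 220^81 = 220^1 * 220^16 * 220^64 = 265 (mod 433); answer 265
Step 3: W2 = 265; m = -18; cross terms: (-18*-33 - -35*-18)=-36, (-35*-22 - 3*-33)=869, (3*2 - 34*-22)=754, (34*-16 - -18*2)=-508, (-18*-18 - -18*-16)=36; twice the area = |1115| = 1115; area = 1115/2; answer 1115/2

1115/2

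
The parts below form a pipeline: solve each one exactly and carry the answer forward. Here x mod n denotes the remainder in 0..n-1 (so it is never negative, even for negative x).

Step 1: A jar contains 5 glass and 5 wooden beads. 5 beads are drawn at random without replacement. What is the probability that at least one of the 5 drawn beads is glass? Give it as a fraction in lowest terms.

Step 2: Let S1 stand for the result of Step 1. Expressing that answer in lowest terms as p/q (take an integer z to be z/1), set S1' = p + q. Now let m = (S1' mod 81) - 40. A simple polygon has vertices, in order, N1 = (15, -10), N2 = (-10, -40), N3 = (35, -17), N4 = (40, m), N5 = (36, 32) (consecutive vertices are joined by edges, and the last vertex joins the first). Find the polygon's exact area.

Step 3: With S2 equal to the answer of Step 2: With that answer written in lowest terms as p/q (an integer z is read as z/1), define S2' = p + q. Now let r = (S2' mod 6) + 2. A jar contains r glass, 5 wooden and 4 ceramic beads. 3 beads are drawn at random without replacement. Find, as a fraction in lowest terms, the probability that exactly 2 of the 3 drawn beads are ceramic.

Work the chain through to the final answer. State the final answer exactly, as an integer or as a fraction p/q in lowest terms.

Step 1: total draws C(10,5) = 252; complement C(5,5) = 1; favorable 252 - 1 = 251; P = 251/252; answer 251/252
Step 2: S1 = 251/252; threaded value p + q = 503; m = -23; cross terms: (15*-40 - -10*-10)=-700, (-10*-17 - 35*-40)=1570, (35*-23 - 40*-17)=-125, (40*32 - 36*-23)=2108, (36*-10 - 15*32)=-840; twice the area = |2013| = 2013; area = 2013/2; answer 2013/2
Step 3: S2 = 2013/2; threaded value p + q = 2015; r = 7; total draws C(16,3) = 560; favorable C(4,2)*C(12,1) = 72; P = 9/70; answer 9/70

9/70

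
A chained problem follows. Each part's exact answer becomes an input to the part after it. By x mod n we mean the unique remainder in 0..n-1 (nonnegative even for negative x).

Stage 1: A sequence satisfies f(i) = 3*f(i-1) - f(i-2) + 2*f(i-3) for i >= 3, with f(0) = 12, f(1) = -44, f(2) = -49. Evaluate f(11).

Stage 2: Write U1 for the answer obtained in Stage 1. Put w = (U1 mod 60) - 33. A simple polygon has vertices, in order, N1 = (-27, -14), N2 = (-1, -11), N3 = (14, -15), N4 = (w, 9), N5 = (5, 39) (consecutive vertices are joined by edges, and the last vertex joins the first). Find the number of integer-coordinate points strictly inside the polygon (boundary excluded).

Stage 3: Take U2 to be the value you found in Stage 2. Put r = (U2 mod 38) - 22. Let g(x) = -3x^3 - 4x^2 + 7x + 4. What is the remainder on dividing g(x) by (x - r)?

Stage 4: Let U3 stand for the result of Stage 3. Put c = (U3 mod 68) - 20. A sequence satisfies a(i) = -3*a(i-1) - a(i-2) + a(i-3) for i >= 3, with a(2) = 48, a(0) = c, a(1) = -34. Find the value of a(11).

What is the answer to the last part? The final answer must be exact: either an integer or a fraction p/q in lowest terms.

Stage 1: f(3) = 3*(-49) - 1*(-44) + 2*(12) = -79; iterating: f(3)=-79, f(4)=-276, f(5)=-847, f(6)=-2423, f(7)=-6974, f(8)=-20193, f(9)=-58451, f(10)=-169108, f(11)=-489259; answer -489259
Stage 2: U1 = -489259; w = 8; cross terms: (-27*-11 - -1*-14)=283, (-1*-15 - 14*-11)=169, (14*9 - 8*-15)=246, (8*39 - 5*9)=267, (5*-14 - -27*39)=983; twice the area = |1948| = 1948; area = 974; boundary points = 1 + 1 + 6 + 3 + 1 = 12; strictly interior points = area - boundary/2 + 1 = 969; answer 969
Stage 3: U2 = 969; r = -3; remainder = value at the root: -3*(-3)^3 - 4*(-3)^2 + 7*(-3)^1 + 4 = (81) + (-36) + (-21) + (4) = 28; answer 28
Stage 4: U3 = 28; c = 8; a(3) = -3*(48) - 1*(-34) + 1*(8) = -102; iterating: a(3)=-102, a(4)=224, a(5)=-522, a(6)=1240, a(7)=-2974, a(8)=7160, a(9)=-17266, a(10)=41664, a(11)=-100566; answer -100566

-100566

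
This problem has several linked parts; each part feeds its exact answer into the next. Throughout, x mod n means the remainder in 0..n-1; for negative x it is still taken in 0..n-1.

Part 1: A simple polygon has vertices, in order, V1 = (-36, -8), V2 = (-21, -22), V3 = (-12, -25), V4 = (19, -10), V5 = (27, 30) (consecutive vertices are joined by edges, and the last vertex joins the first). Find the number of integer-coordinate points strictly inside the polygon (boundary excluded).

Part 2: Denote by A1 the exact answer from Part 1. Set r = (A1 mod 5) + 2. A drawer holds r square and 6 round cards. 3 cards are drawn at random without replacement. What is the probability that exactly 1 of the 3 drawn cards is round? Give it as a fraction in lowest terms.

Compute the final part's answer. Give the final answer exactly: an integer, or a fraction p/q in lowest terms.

Part 1: cross terms: (-36*-22 - -21*-8)=624, (-21*-25 - -12*-22)=261, (-12*-10 - 19*-25)=595, (19*30 - 27*-10)=840, (27*-8 - -36*30)=864; twice the area = |3184| = 3184; area = 1592; boundary points = 1 + 3 + 1 + 8 + 1 = 14; strictly interior points = area - boundary/2 + 1 = 1586; answer 1586
Part 2: A1 = 1586; r = 3; total draws C(9,3) = 84; favorable C(6,1)*C(3,2) = 18; P = 3/14; answer 3/14

3/14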